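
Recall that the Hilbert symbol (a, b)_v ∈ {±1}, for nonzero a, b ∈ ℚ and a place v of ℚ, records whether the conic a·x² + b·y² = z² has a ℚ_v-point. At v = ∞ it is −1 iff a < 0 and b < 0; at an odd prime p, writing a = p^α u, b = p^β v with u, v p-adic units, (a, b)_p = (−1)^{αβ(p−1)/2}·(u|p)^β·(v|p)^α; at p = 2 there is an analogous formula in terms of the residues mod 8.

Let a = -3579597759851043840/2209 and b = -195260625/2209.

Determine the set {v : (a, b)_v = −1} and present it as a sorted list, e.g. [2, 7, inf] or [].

Mod squares: a ≡ -35815, b ≡ -3857. Check v ∈ {∞, 2, 3, 5, 7, 13, 19, 29, 47}.
v=13: a=13^1·(≡3), b=13^0·(≡1) mod 13; (3|13)=+1, (1|13)=+1; (−1)^{1·0·6}·(+1)^0·(+1)^1 = +1.
v=5: a=5^1·(≡3), b=5^4·(≡2) mod 5; (3|5)=-1, (2|5)=-1; (−1)^{1·4·2}·(-1)^4·(-1)^1 = -1.
v=29: a=29^3·(≡17), b=29^1·(≡19) mod 29; (17|29)=-1, (19|29)=-1; (−1)^{3·1·14}·(-1)^1·(-1)^3 = +1.
v=3: a=3^8·(≡2), b=3^4·(≡1) mod 3; (2|3)=-1, (1|3)=+1; (−1)^{8·4·1}·(-1)^4·(+1)^8 = +1.
v=19: a=19^3·(≡15), b=19^1·(≡7) mod 19; (15|19)=-1, (7|19)=+1; (−1)^{3·1·9}·(-1)^1·(+1)^3 = +1.
v=2: v_2(a)=10, v_2(b)=0; units ≡ 1, 7 (mod 8); ε·ε+αω+βω = 0·1+10·0+0·0 ≡ 0  ⇒  (a,b)_2 = +1.
v=∞: -35815 < 0 and -3857 < 0  ⇒  (a,b)_∞ = -1.
v=7: a=7^2·(≡2), b=7^1·(≡4) mod 7; (2|7)=+1, (4|7)=+1; (−1)^{2·1·3}·(+1)^1·(+1)^2 = +1.
v=47: a=47^-2·(≡29), b=47^-2·(≡29) mod 47; (29|47)=-1, (29|47)=-1; (−1)^{-2·-2·23}·(-1)^-2·(-1)^-2 = +1.
|Ram(-35815, -3857)| = 2, even; anisotropic at {5, ∞}.

[5, inf]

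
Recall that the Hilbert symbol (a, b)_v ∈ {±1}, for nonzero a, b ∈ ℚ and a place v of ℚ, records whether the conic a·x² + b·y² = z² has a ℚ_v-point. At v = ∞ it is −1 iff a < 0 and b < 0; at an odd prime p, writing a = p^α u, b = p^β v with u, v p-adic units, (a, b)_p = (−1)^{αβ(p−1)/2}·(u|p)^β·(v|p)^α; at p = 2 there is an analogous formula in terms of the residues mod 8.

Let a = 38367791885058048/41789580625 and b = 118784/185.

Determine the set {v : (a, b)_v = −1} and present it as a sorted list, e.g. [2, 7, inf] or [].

[2, 5, 7, 29]

(a, b) ≡ (1218, 5365) mod (ℚ^×)²; places V = {2, 3, 5, 7, 13, 17, 29, 37, ∞}.
(a,b)_2: α=21, β=12; u≡1, v≡5 (mod 8); ε(u)ε(v)=0·0, αω(v)=21·1, βω(u)=12·0; sum ≡ 1  ⇒  -1.
(a,b)_5: α=-4, u≡2; β=-1, v≡2 (mod 5); (2|5)=-1, (2|5)=-1; sign (−1)^0·-1^-1·-1^-4 = -1.
(a,b)_3: α=7, u≡1; β=0, v≡1 (mod 3); (1|3)=+1, (1|3)=+1; sign (−1)^0·+1^0·+1^7 = +1.
(a,b)_7: α=3, u≡5; β=0, v≡5 (mod 7); (5|7)=-1, (5|7)=-1; sign (−1)^0·-1^0·-1^3 = -1.
(a,b)_17: α=-2, u≡11; β=0, v≡6 (mod 17); (11|17)=-1, (6|17)=-1; sign (−1)^0·-1^0·-1^-2 = +1.
(a,b)_37: α=-2, u≡36; β=-1, v≡25 (mod 37); (36|37)=+1, (25|37)=+1; sign (−1)^0·+1^-1·+1^-2 = +1.
(a,b)_∞: sgn(1218)=+, sgn(5365)=+, so +1.
(a,b)_29: α=3, u≡16; β=1, v≡27 (mod 29); (16|29)=+1, (27|29)=-1; sign (−1)^0·+1^1·-1^3 = -1.
(a,b)_13: α=-2, u≡3; β=0, v≡1 (mod 13); (3|13)=+1, (1|13)=+1; sign (−1)^0·+1^0·+1^-2 = +1.
|Ram(1218, 5365)| = 4, even; anisotropic at {2, 5, 7, 29}.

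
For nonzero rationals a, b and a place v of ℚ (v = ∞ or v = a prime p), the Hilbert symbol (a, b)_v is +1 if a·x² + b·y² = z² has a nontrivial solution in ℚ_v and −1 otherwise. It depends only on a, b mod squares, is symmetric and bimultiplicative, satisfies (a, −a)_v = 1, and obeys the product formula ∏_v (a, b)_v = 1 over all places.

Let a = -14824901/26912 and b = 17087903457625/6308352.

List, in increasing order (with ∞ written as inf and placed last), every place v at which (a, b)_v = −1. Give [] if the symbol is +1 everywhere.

(a, b) ≡ (-442, 2210) mod (ℚ^×)²; places V = {2, 3, 5, 7, 11, 13, 17, 19, 29, 37, ∞}.
(a,b)_2: α=-5, β=-9; u≡3, v≡1 (mod 8); ε(u)ε(v)=1·0, αω(v)=-5·0, βω(u)=-9·1; sum ≡ 1  ⇒  -1.
(a,b)_19: α=0, u≡12; β=2, v≡11 (mod 19); (12|19)=-1, (11|19)=+1; sign (−1)^0·-1^2·+1^0 = +1.
(a,b)_17: α=1, u≡13; β=3, v≡3 (mod 17); (13|17)=+1, (3|17)=-1; sign (−1)^0·+1^3·-1^1 = -1.
(a,b)_7: α=2, u≡3; β=2, v≡6 (mod 7); (3|7)=-1, (6|7)=-1; sign (−1)^0·-1^2·-1^2 = +1.
(a,b)_5: α=0, u≡2; β=3, v≡3 (mod 5); (2|5)=-1, (3|5)=-1; sign (−1)^0·-1^3·-1^0 = -1.
(a,b)_37: α=2, u≡18; β=-2, v≡36 (mod 37); (18|37)=-1, (36|37)=+1; sign (−1)^0·-1^-2·+1^2 = +1.
(a,b)_11: α=0, u≡5; β=2, v≡2 (mod 11); (5|11)=+1, (2|11)=-1; sign (−1)^0·+1^2·-1^0 = +1.
(a,b)_∞: sgn(-442)=−, sgn(2210)=+, so +1.
(a,b)_3: α=0, u≡2; β=-2, v≡2 (mod 3); (2|3)=-1, (2|3)=-1; sign (−1)^0·-1^-2·-1^0 = +1.
(a,b)_13: α=1, u≡11; β=1, v≡1 (mod 13); (11|13)=-1, (1|13)=+1; sign (−1)^0·-1^1·+1^1 = -1.
(a,b)_29: α=-2, u≡5; β=0, v≡13 (mod 29); (5|29)=+1, (13|29)=+1; sign (−1)^0·+1^0·+1^-2 = +1.
(-442, 2210 / ℚ) ramifies at {2, 5, 13, 17}: a division algebra.

[2, 5, 13, 17]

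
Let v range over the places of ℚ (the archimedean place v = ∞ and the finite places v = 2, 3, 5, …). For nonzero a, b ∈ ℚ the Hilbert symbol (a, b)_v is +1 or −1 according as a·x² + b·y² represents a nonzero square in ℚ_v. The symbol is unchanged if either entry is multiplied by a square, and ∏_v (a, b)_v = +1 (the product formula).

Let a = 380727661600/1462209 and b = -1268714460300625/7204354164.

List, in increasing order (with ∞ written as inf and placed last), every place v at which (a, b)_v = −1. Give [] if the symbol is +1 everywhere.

(a, b) ≡ (20706, -134589) mod (ℚ^×)²; places V = {2, 3, 5, 7, 11, 13, 17, 29, 37, ∞}.
(a,b)_7: α=-5, u≡2; β=-7, v≡1 (mod 7); (2|7)=+1, (1|7)=+1; sign (−1)^1·+1^-7·+1^-5 = -1.
(a,b)_2: α=5, β=-2; u≡1, v≡3 (mod 8); ε(u)ε(v)=0·1, αω(v)=5·1, βω(u)=-2·0; sum ≡ 1  ⇒  -1.
(a,b)_3: α=-1, u≡2; β=-7, v≡2 (mod 3); (2|3)=-1, (2|3)=-1; sign (−1)^1·-1^-7·-1^-1 = -1.
(a,b)_5: α=2, u≡1; β=4, v≡1 (mod 5); (1|5)=+1, (1|5)=+1; sign (−1)^0·+1^4·+1^2 = +1.
(a,b)_11: α=2, u≡3; β=0, v≡2 (mod 11); (3|11)=+1, (2|11)=-1; sign (−1)^0·+1^0·-1^2 = +1.
(a,b)_17: α=1, u≡10; β=1, v≡14 (mod 17); (10|17)=-1, (14|17)=-1; sign (−1)^0·-1^1·-1^1 = +1.
(a,b)_∞: sgn(20706)=+, sgn(-134589)=−, so +1.
(a,b)_13: α=2, u≡4; β=3, v≡6 (mod 13); (4|13)=+1, (6|13)=-1; sign (−1)^0·+1^3·-1^2 = +1.
(a,b)_37: α=2, u≡32; β=4, v≡23 (mod 37); (32|37)=-1, (23|37)=-1; sign (−1)^0·-1^4·-1^2 = +1.
(a,b)_29: α=-1, u≡14; β=1, v≡7 (mod 29); (14|29)=-1, (7|29)=+1; sign (−1)^0·-1^1·+1^-1 = -1.
(20706, -134589 / ℚ) ramifies at {2, 3, 7, 29}: a division algebra.

[2, 3, 7, 29]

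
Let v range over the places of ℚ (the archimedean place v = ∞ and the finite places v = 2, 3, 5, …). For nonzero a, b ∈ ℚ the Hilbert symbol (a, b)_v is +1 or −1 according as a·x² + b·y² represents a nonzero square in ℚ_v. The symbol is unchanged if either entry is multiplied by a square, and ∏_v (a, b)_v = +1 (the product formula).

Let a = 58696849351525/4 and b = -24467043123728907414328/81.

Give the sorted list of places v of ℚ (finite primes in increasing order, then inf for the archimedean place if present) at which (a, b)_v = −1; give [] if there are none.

(a, b) ≡ (301, -176638) mod (ℚ^×)²; places V = {2, 3, 5, 7, 11, 31, 37, 43, ∞}.
(a,b)_∞: sgn(301)=+, sgn(-176638)=−, so +1.
(a,b)_31: α=2, u≡13; β=3, v≡13 (mod 31); (13|31)=-1, (13|31)=-1; sign (−1)^0·-1^3·-1^2 = -1.
(a,b)_37: α=2, u≡24; β=3, v≡10 (mod 37); (24|37)=-1, (10|37)=+1; sign (−1)^0·-1^3·+1^2 = -1.
(a,b)_2: α=-2, β=3; u≡5, v≡1 (mod 8); ε(u)ε(v)=0·0, αω(v)=-2·0, βω(u)=3·1; sum ≡ 1  ⇒  -1.
(a,b)_3: α=0, u≡1; β=-4, v≡2 (mod 3); (1|3)=+1, (2|3)=-1; sign (−1)^0·+1^-4·-1^0 = +1.
(a,b)_11: α=2, u≡3; β=3, v≡6 (mod 11); (3|11)=+1, (6|11)=-1; sign (−1)^0·+1^3·-1^2 = +1.
(a,b)_43: α=1, u≡39; β=2, v≡10 (mod 43); (39|43)=-1, (10|43)=+1; sign (−1)^0·-1^2·+1^1 = +1.
(a,b)_7: α=3, u≡2; β=7, v≡2 (mod 7); (2|7)=+1, (2|7)=+1; sign (−1)^1·+1^7·+1^3 = -1.
(a,b)_5: α=2, u≡4; β=0, v≡2 (mod 5); (4|5)=+1, (2|5)=-1; sign (−1)^0·+1^0·-1^2 = +1.
(301, -176638 / ℚ) ramifies at {2, 7, 31, 37}: a division algebra.

[2, 7, 31, 37]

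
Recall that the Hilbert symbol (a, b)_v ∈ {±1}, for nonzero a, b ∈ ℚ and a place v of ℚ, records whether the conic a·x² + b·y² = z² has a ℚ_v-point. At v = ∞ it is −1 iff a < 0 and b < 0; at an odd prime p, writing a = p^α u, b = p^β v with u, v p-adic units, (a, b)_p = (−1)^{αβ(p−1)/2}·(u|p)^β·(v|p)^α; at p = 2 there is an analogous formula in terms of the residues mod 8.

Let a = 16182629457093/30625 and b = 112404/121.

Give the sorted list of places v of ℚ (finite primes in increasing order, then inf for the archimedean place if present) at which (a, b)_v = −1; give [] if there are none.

[11, 29]

Mod squares: a ≡ 253, b ≡ 28101. Check v ∈ {∞, 2, 3, 5, 7, 11, 17, 19, 23, 29}.
v=19: a=19^2·(≡5), b=19^1·(≡1) mod 19; (5|19)=+1, (1|19)=+1; (−1)^{2·1·9}·(+1)^1·(+1)^2 = +1.
v=∞: 253 > 0 and 28101 > 0  ⇒  (a,b)_∞ = +1.
v=7: a=7^-2·(≡4), b=7^0·(≡6) mod 7; (4|7)=+1, (6|7)=-1; (−1)^{-2·0·3}·(+1)^0·(-1)^-2 = +1.
v=5: a=5^-4·(≡2), b=5^0·(≡4) mod 5; (2|5)=-1, (4|5)=+1; (−1)^{-4·0·2}·(-1)^0·(+1)^-4 = +1.
v=3: a=3^6·(≡1), b=3^1·(≡1) mod 3; (1|3)=+1, (1|3)=+1; (−1)^{6·1·1}·(+1)^1·(+1)^6 = +1.
v=2: v_2(a)=0, v_2(b)=2; units ≡ 5, 5 (mod 8); ε·ε+αω+βω = 0·0+0·1+2·1 ≡ 0  ⇒  (a,b)_2 = +1.
v=29: a=29^2·(≡10), b=29^1·(≡27) mod 29; (10|29)=-1, (27|29)=-1; (−1)^{2·1·14}·(-1)^1·(-1)^2 = -1.
v=11: a=11^1·(≡9), b=11^-2·(≡6) mod 11; (9|11)=+1, (6|11)=-1; (−1)^{1·-2·5}·(+1)^-2·(-1)^1 = -1.
v=17: a=17^2·(≡16), b=17^1·(≡8) mod 17; (16|17)=+1, (8|17)=+1; (−1)^{2·1·8}·(+1)^1·(+1)^2 = +1.
v=23: a=23^1·(≡22), b=23^0·(≡12) mod 23; (22|23)=-1, (12|23)=+1; (−1)^{1·0·11}·(-1)^0·(+1)^1 = +1.
Ram(253, 28101) = {11, 29}; no ℚ_11-point on the conic.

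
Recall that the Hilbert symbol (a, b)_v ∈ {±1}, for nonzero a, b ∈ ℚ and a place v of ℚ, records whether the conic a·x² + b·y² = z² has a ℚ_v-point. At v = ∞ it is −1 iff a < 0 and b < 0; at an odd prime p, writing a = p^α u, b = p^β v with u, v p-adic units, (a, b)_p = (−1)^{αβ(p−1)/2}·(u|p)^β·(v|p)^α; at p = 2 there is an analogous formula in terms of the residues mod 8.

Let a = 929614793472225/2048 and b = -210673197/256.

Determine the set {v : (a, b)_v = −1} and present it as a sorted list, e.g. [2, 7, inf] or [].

[2, 3, 19, 29]

Mod squares: a ≡ 2, b ≡ -1653. Check v ∈ {∞, 2, 3, 5, 7, 17, 19, 29, 31}.
v=31: a=31^2·(≡2), b=31^0·(≡21) mod 31; (2|31)=+1, (21|31)=-1; (−1)^{2·0·15}·(+1)^0·(-1)^2 = +1.
v=3: a=3^2·(≡2), b=3^3·(≡1) mod 3; (2|3)=-1, (1|3)=+1; (−1)^{2·3·1}·(-1)^3·(+1)^2 = -1.
v=5: a=5^2·(≡3), b=5^0·(≡3) mod 5; (3|5)=-1, (3|5)=-1; (−1)^{2·0·2}·(-1)^0·(-1)^2 = +1.
v=29: a=29^2·(≡21), b=29^1·(≡7) mod 29; (21|29)=-1, (7|29)=+1; (−1)^{2·1·14}·(-1)^1·(+1)^2 = -1.
v=2: v_2(a)=-11, v_2(b)=-8; units ≡ 1, 3 (mod 8); ε·ε+αω+βω = 0·1+-11·1+-8·0 ≡ 1  ⇒  (a,b)_2 = -1.
v=∞: 2 > 0 and -1653 < 0  ⇒  (a,b)_∞ = +1.
v=17: a=17^2·(≡1), b=17^2·(≡4) mod 17; (1|17)=+1, (4|17)=+1; (−1)^{2·2·8}·(+1)^2·(+1)^2 = +1.
v=7: a=7^2·(≡4), b=7^2·(≡6) mod 7; (4|7)=+1, (6|7)=-1; (−1)^{2·2·3}·(+1)^2·(-1)^2 = +1.
v=19: a=19^2·(≡10), b=19^1·(≡10) mod 19; (10|19)=-1, (10|19)=-1; (−1)^{2·1·9}·(-1)^1·(-1)^2 = -1.
Ram(2, -1653) = {2, 3, 19, 29}; no ℚ_2-point on the conic.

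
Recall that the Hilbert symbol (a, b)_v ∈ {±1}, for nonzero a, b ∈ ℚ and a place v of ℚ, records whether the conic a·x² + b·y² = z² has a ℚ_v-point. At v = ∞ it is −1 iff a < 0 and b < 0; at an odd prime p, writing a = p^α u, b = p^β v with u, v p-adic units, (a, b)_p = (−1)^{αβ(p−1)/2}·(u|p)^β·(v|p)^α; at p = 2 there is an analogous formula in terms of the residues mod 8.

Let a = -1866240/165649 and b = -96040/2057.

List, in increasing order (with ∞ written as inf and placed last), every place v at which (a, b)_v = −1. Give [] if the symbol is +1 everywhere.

[2, 5, 17, inf]

(a, b) ≡ (-10, -170) mod (ℚ^×)²; places V = {2, 3, 5, 7, 11, 17, 37, ∞}.
(a,b)_∞: sgn(-10)=−, sgn(-170)=−, so -1.
(a,b)_7: α=0, u≡2; β=4, v≡5 (mod 7); (2|7)=+1, (5|7)=-1; sign (−1)^0·+1^4·-1^0 = +1.
(a,b)_5: α=1, u≡3; β=1, v≡1 (mod 5); (3|5)=-1, (1|5)=+1; sign (−1)^0·-1^1·+1^1 = -1.
(a,b)_3: α=6, u≡2; β=0, v≡1 (mod 3); (2|3)=-1, (1|3)=+1; sign (−1)^0·-1^0·+1^6 = +1.
(a,b)_17: α=0, u≡3; β=-1, v≡5 (mod 17); (3|17)=-1, (5|17)=-1; sign (−1)^0·-1^-1·-1^0 = -1.
(a,b)_2: α=9, β=3; u≡3, v≡3 (mod 8); ε(u)ε(v)=1·1, αω(v)=9·1, βω(u)=3·1; sum ≡ 1  ⇒  -1.
(a,b)_37: α=-2, u≡4; β=0, v≡14 (mod 37); (4|37)=+1, (14|37)=-1; sign (−1)^0·+1^0·-1^-2 = +1.
(a,b)_11: α=-2, u≡4; β=-2, v≡2 (mod 11); (4|11)=+1, (2|11)=-1; sign (−1)^0·+1^-2·-1^-2 = +1.
Ram(-10, -170) = {2, 5, 17, ∞}; no ℚ_2-point on the conic.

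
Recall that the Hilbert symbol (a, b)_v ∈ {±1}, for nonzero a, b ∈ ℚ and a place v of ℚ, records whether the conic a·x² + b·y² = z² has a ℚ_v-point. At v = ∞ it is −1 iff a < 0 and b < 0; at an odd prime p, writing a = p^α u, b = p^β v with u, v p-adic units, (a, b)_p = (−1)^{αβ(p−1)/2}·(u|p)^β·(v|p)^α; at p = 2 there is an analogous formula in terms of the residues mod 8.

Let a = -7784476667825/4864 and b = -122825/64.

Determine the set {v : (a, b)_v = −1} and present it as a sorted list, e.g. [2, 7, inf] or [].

[19, inf]

(a, b) ≡ (-84227, -17) mod (ℚ^×)²; places V = {2, 5, 11, 13, 17, 19, 29, 31, ∞}.
(a,b)_17: α=4, u≡9; β=3, v≡2 (mod 17); (9|17)=+1, (2|17)=+1; sign (−1)^0·+1^3·+1^4 = +1.
(a,b)_19: α=-1, u≡3; β=0, v≡15 (mod 19); (3|19)=-1, (15|19)=-1; sign (−1)^0·-1^0·-1^-1 = -1.
(a,b)_11: α=1, u≡6; β=0, v≡5 (mod 11); (6|11)=-1, (5|11)=+1; sign (−1)^0·-1^0·+1^1 = +1.
(a,b)_29: α=2, u≡2; β=0, v≡8 (mod 29); (2|29)=-1, (8|29)=-1; sign (−1)^0·-1^0·-1^2 = +1.
(a,b)_∞: sgn(-84227)=−, sgn(-17)=−, so -1.
(a,b)_2: α=-8, β=-6; u≡5, v≡7 (mod 8); ε(u)ε(v)=0·1, αω(v)=-8·0, βω(u)=-6·1; sum ≡ 0  ⇒  +1.
(a,b)_5: α=2, u≡3; β=2, v≡3 (mod 5); (3|5)=-1, (3|5)=-1; sign (−1)^0·-1^2·-1^2 = +1.
(a,b)_31: α=1, u≡21; β=0, v≡14 (mod 31); (21|31)=-1, (14|31)=+1; sign (−1)^0·-1^0·+1^1 = +1.
(a,b)_13: α=1, u≡11; β=0, v≡1 (mod 13); (11|13)=-1, (1|13)=+1; sign (−1)^0·-1^0·+1^1 = +1.
(-84227, -17 / ℚ) ramifies at {19, ∞}: a division algebra.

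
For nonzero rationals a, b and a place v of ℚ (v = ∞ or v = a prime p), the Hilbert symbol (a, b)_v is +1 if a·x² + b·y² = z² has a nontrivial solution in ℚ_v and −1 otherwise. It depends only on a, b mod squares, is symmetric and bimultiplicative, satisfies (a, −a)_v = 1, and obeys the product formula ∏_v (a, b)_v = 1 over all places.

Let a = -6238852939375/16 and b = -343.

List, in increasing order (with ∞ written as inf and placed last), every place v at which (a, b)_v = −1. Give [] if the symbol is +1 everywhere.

[7, 17, 31, inf]

(a, b) ≡ (-84847, -7) mod (ℚ^×)²; places V = {2, 5, 7, 17, 23, 31, ∞}.
(a,b)_5: α=4, u≡2; β=0, v≡2 (mod 5); (2|5)=-1, (2|5)=-1; sign (−1)^0·-1^0·-1^4 = +1.
(a,b)_7: α=7, u≡3; β=3, v≡6 (mod 7); (3|7)=-1, (6|7)=-1; sign (−1)^1·-1^3·-1^7 = -1.
(a,b)_31: α=1, u≡12; β=0, v≡29 (mod 31); (12|31)=-1, (29|31)=-1; sign (−1)^0·-1^0·-1^1 = -1.
(a,b)_2: α=-4, β=0; u≡1, v≡1 (mod 8); ε(u)ε(v)=0·0, αω(v)=-4·0, βω(u)=0·0; sum ≡ 0  ⇒  +1.
(a,b)_∞: sgn(-84847)=−, sgn(-7)=−, so -1.
(a,b)_17: α=1, u≡14; β=0, v≡14 (mod 17); (14|17)=-1, (14|17)=-1; sign (−1)^0·-1^0·-1^1 = -1.
(a,b)_23: α=1, u≡14; β=0, v≡2 (mod 23); (14|23)=-1, (2|23)=+1; sign (−1)^0·-1^0·+1^1 = +1.
|Ram(-84847, -7)| = 4, even; anisotropic at {7, 17, 31, ∞}.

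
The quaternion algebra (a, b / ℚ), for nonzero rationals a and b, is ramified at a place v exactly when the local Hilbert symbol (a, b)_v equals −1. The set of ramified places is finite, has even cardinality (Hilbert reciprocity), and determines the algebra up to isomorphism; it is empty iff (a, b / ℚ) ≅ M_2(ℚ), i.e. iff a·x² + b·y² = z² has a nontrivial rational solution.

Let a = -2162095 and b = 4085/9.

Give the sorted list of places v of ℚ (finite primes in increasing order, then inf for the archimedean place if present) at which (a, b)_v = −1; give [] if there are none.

Mod squares: a ≡ -2162095, b ≡ 4085. Check v ∈ {∞, 2, 3, 5, 13, 19, 29, 31, 37, 43}.
v=37: a=37^1·(≡25), b=37^0·(≡14) mod 37; (25|37)=+1, (14|37)=-1; (−1)^{1·0·18}·(+1)^0·(-1)^1 = -1.
v=5: a=5^1·(≡1), b=5^1·(≡3) mod 5; (1|5)=+1, (3|5)=-1; (−1)^{1·1·2}·(+1)^1·(-1)^1 = -1.
v=∞: -2162095 < 0 and 4085 > 0  ⇒  (a,b)_∞ = +1.
v=29: a=29^1·(≡4), b=29^0·(≡6) mod 29; (4|29)=+1, (6|29)=+1; (−1)^{1·0·14}·(+1)^0·(+1)^1 = +1.
v=19: a=19^0·(≡10), b=19^1·(≡7) mod 19; (10|19)=-1, (7|19)=+1; (−1)^{0·1·9}·(-1)^1·(+1)^0 = -1.
v=13: a=13^1·(≡7), b=13^0·(≡9) mod 13; (7|13)=-1, (9|13)=+1; (−1)^{1·0·6}·(-1)^0·(+1)^1 = +1.
v=43: a=43^0·(≡31), b=43^1·(≡1) mod 43; (31|43)=+1, (1|43)=+1; (−1)^{0·1·21}·(+1)^1·(+1)^0 = +1.
v=31: a=31^1·(≡5), b=31^0·(≡13) mod 31; (5|31)=+1, (13|31)=-1; (−1)^{1·0·15}·(+1)^0·(-1)^1 = -1.
v=3: a=3^0·(≡2), b=3^-2·(≡2) mod 3; (2|3)=-1, (2|3)=-1; (−1)^{0·-2·1}·(-1)^-2·(-1)^0 = +1.
v=2: v_2(a)=0, v_2(b)=0; units ≡ 1, 5 (mod 8); ε·ε+αω+βω = 0·0+0·1+0·0 ≡ 0  ⇒  (a,b)_2 = +1.
(-2162095, 4085 / ℚ) ramifies at {5, 19, 31, 37}: a division algebra.

[5, 19, 31, 37]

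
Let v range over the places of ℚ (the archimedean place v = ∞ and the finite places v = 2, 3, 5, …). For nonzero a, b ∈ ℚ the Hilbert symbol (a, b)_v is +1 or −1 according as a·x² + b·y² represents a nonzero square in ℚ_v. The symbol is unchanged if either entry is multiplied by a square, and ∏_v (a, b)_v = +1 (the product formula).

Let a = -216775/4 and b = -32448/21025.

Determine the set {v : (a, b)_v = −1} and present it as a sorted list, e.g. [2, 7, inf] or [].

[3, 23, 29, inf]

(a, b) ≡ (-8671, -3) mod (ℚ^×)²; places V = {2, 3, 5, 13, 23, 29, ∞}.
(a,b)_5: α=2, u≡1; β=-2, v≡2 (mod 5); (1|5)=+1, (2|5)=-1; sign (−1)^0·+1^-2·-1^2 = +1.
(a,b)_13: α=1, u≡1; β=2, v≡4 (mod 13); (1|13)=+1, (4|13)=+1; sign (−1)^0·+1^2·+1^1 = +1.
(a,b)_29: α=1, u≡9; β=-2, v≡21 (mod 29); (9|29)=+1, (21|29)=-1; sign (−1)^0·+1^-2·-1^1 = -1.
(a,b)_2: α=-2, β=6; u≡1, v≡5 (mod 8); ε(u)ε(v)=0·0, αω(v)=-2·1, βω(u)=6·0; sum ≡ 0  ⇒  +1.
(a,b)_23: α=1, u≡7; β=0, v≡17 (mod 23); (7|23)=-1, (17|23)=-1; sign (−1)^0·-1^0·-1^1 = -1.
(a,b)_3: α=0, u≡2; β=1, v≡2 (mod 3); (2|3)=-1, (2|3)=-1; sign (−1)^0·-1^1·-1^0 = -1.
(a,b)_∞: sgn(-8671)=−, sgn(-3)=−, so -1.
|Ram(-8671, -3)| = 4, even; anisotropic at {3, 23, 29, ∞}.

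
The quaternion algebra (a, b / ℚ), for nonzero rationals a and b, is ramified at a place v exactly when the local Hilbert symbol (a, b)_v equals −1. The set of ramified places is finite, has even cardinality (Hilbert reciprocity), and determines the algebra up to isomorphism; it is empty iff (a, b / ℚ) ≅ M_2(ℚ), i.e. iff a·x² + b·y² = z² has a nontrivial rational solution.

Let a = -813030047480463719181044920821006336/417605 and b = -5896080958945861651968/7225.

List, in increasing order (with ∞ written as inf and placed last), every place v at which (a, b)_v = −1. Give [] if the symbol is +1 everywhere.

Mod squares: a ≡ -37895, b ≡ -44462. Check v ∈ {∞, 2, 3, 5, 7, 11, 13, 17, 43, 47, 53}.
v=7: a=7^4·(≡3), b=7^2·(≡2) mod 7; (3|7)=-1, (2|7)=+1; (−1)^{4·2·3}·(-1)^2·(+1)^4 = +1.
v=13: a=13^3·(≡9), b=13^4·(≡8) mod 13; (9|13)=+1, (8|13)=-1; (−1)^{3·4·6}·(+1)^4·(-1)^3 = -1.
v=3: a=3^8·(≡1), b=3^2·(≡1) mod 3; (1|3)=+1, (1|3)=+1; (−1)^{8·2·1}·(+1)^2·(+1)^8 = +1.
v=11: a=11^9·(≡3), b=11^5·(≡7) mod 11; (3|11)=+1, (7|11)=-1; (−1)^{9·5·5}·(+1)^5·(-1)^9 = +1.
v=5: a=5^-1·(≡4), b=5^-2·(≡3) mod 5; (4|5)=+1, (3|5)=-1; (−1)^{-1·-2·2}·(+1)^-2·(-1)^-1 = -1.
v=2: v_2(a)=14, v_2(b)=9; units ≡ 1, 1 (mod 8); ε·ε+αω+βω = 0·0+14·0+9·0 ≡ 0  ⇒  (a,b)_2 = +1.
v=17: a=17^-4·(≡4), b=17^-2·(≡14) mod 17; (4|17)=+1, (14|17)=-1; (−1)^{-4·-2·8}·(+1)^-2·(-1)^-4 = +1.
v=∞: -37895 < 0 and -44462 < 0  ⇒  (a,b)_∞ = -1.
v=43: a=43^2·(≡31), b=43^1·(≡23) mod 43; (31|43)=+1, (23|43)=+1; (−1)^{2·1·21}·(+1)^1·(+1)^2 = +1.
v=47: a=47^2·(≡32), b=47^1·(≡40) mod 47; (32|47)=+1, (40|47)=-1; (−1)^{2·1·23}·(+1)^1·(-1)^2 = +1.
v=53: a=53^3·(≡23), b=53^2·(≡12) mod 53; (23|53)=-1, (12|53)=-1; (−1)^{3·2·26}·(-1)^2·(-1)^3 = -1.
|Ram(-37895, -44462)| = 4, even; anisotropic at {5, 13, 53, ∞}.

[5, 13, 53, inf]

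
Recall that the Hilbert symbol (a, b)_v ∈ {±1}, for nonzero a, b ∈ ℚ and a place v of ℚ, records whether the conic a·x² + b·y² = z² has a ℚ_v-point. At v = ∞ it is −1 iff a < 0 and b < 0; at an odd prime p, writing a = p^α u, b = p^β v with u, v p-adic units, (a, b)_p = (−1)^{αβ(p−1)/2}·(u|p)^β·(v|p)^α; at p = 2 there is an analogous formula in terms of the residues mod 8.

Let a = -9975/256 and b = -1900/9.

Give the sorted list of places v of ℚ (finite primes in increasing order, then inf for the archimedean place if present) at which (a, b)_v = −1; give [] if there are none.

[3, inf]

(a, b) ≡ (-399, -19) mod (ℚ^×)²; places V = {2, 3, 5, 7, 19, ∞}.
(a,b)_5: α=2, u≡1; β=2, v≡1 (mod 5); (1|5)=+1, (1|5)=+1; sign (−1)^0·+1^2·+1^2 = +1.
(a,b)_∞: sgn(-399)=−, sgn(-19)=−, so -1.
(a,b)_3: α=1, u≡2; β=-2, v≡2 (mod 3); (2|3)=-1, (2|3)=-1; sign (−1)^0·-1^-2·-1^1 = -1.
(a,b)_19: α=1, u≡5; β=1, v≡10 (mod 19); (5|19)=+1, (10|19)=-1; sign (−1)^1·+1^1·-1^1 = +1.
(a,b)_7: α=1, u≡6; β=0, v≡2 (mod 7); (6|7)=-1, (2|7)=+1; sign (−1)^0·-1^0·+1^1 = +1.
(a,b)_2: α=-8, β=2; u≡1, v≡5 (mod 8); ε(u)ε(v)=0·0, αω(v)=-8·1, βω(u)=2·0; sum ≡ 0  ⇒  +1.
|Ram(-399, -19)| = 2, even; anisotropic at {3, ∞}.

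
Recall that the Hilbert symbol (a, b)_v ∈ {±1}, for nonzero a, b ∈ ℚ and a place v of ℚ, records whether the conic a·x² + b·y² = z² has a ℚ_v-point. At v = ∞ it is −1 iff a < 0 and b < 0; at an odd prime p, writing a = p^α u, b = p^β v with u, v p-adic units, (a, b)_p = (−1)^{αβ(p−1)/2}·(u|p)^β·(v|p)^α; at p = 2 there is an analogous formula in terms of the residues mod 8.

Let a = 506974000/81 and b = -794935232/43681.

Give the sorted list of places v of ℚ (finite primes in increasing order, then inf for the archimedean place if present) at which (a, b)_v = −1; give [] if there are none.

Mod squares: a ≡ 1267435, b ≡ -253487. Check v ∈ {∞, 2, 3, 5, 7, 11, 13, 17, 19, 31, 37}.
v=5: a=5^3·(≡2), b=5^0·(≡3) mod 5; (2|5)=-1, (3|5)=-1; (−1)^{3·0·2}·(-1)^0·(-1)^3 = -1.
v=2: v_2(a)=4, v_2(b)=6; units ≡ 3, 1 (mod 8); ε·ε+αω+βω = 1·0+4·0+6·1 ≡ 0  ⇒  (a,b)_2 = +1.
v=17: a=17^1·(≡3), b=17^1·(≡15) mod 17; (3|17)=-1, (15|17)=+1; (−1)^{1·1·8}·(-1)^1·(+1)^1 = -1.
v=3: a=3^-4·(≡1), b=3^0·(≡1) mod 3; (1|3)=+1, (1|3)=+1; (−1)^{-4·0·1}·(+1)^0·(+1)^-4 = +1.
v=7: a=7^0·(≡2), b=7^2·(≡4) mod 7; (2|7)=+1, (4|7)=+1; (−1)^{0·2·3}·(+1)^2·(+1)^0 = +1.
v=37: a=37^1·(≡7), b=37^1·(≡29) mod 37; (7|37)=+1, (29|37)=-1; (−1)^{1·1·18}·(+1)^1·(-1)^1 = -1.
v=∞: 1267435 > 0 and -253487 < 0  ⇒  (a,b)_∞ = +1.
v=13: a=13^1·(≡5), b=13^1·(≡3) mod 13; (5|13)=-1, (3|13)=+1; (−1)^{1·1·6}·(-1)^1·(+1)^1 = -1.
v=19: a=19^0·(≡8), b=19^-2·(≡7) mod 19; (8|19)=-1, (7|19)=+1; (−1)^{0·-2·9}·(-1)^-2·(+1)^0 = +1.
v=11: a=11^0·(≡4), b=11^-2·(≡7) mod 11; (4|11)=+1, (7|11)=-1; (−1)^{0·-2·5}·(+1)^-2·(-1)^0 = +1.
v=31: a=31^1·(≡30), b=31^1·(≡2) mod 31; (30|31)=-1, (2|31)=+1; (−1)^{1·1·15}·(-1)^1·(+1)^1 = +1.
Ram(1267435, -253487) = {5, 13, 17, 37}; no ℚ_5-point on the conic.

[5, 13, 17, 37]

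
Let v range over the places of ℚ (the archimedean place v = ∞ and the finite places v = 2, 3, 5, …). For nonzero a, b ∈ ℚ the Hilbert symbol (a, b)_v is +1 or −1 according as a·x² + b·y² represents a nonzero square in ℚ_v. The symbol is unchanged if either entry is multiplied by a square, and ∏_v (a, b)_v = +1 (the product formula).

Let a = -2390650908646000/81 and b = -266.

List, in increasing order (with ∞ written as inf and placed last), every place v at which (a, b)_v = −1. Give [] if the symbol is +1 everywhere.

Mod squares: a ≡ -7735, b ≡ -266. Check v ∈ {∞, 2, 3, 5, 7, 11, 13, 17, 19}.
v=13: a=13^1·(≡12), b=13^0·(≡7) mod 13; (12|13)=+1, (7|13)=-1; (−1)^{1·0·6}·(+1)^0·(-1)^1 = -1.
v=∞: -7735 < 0 and -266 < 0  ⇒  (a,b)_∞ = -1.
v=11: a=11^2·(≡4), b=11^0·(≡9) mod 11; (4|11)=+1, (9|11)=+1; (−1)^{2·0·5}·(+1)^0·(+1)^2 = +1.
v=5: a=5^3·(≡2), b=5^0·(≡4) mod 5; (2|5)=-1, (4|5)=+1; (−1)^{3·0·2}·(-1)^0·(+1)^3 = +1.
v=3: a=3^-4·(≡2), b=3^0·(≡1) mod 3; (2|3)=-1, (1|3)=+1; (−1)^{-4·0·1}·(-1)^0·(+1)^-4 = +1.
v=19: a=19^4·(≡11), b=19^1·(≡5) mod 19; (11|19)=+1, (5|19)=+1; (−1)^{4·1·9}·(+1)^1·(+1)^4 = +1.
v=17: a=17^1·(≡15), b=17^0·(≡6) mod 17; (15|17)=+1, (6|17)=-1; (−1)^{1·0·8}·(+1)^0·(-1)^1 = -1.
v=2: v_2(a)=4, v_2(b)=1; units ≡ 1, 3 (mod 8); ε·ε+αω+βω = 0·1+4·1+1·0 ≡ 0  ⇒  (a,b)_2 = +1.
v=7: a=7^3·(≡1), b=7^1·(≡4) mod 7; (1|7)=+1, (4|7)=+1; (−1)^{3·1·3}·(+1)^1·(+1)^3 = -1.
Ram(-7735, -266) = {7, 13, 17, ∞}; no ℚ_7-point on the conic.

[7, 13, 17, inf]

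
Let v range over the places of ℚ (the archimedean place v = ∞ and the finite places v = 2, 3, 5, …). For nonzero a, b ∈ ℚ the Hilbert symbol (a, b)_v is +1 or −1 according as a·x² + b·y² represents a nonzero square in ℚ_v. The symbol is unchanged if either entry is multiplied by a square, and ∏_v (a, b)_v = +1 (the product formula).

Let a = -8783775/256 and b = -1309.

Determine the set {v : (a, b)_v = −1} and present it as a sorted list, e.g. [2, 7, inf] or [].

(a, b) ≡ (-231, -1309) mod (ℚ^×)²; places V = {2, 3, 5, 7, 11, 13, 17, ∞}.
(a,b)_13: α=2, u≡10; β=0, v≡4 (mod 13); (10|13)=+1, (4|13)=+1; sign (−1)^0·+1^0·+1^2 = +1.
(a,b)_7: α=1, u≡4; β=1, v≡2 (mod 7); (4|7)=+1, (2|7)=+1; sign (−1)^1·+1^1·+1^1 = -1.
(a,b)_∞: sgn(-231)=−, sgn(-1309)=−, so -1.
(a,b)_5: α=2, u≡4; β=0, v≡1 (mod 5); (4|5)=+1, (1|5)=+1; sign (−1)^0·+1^0·+1^2 = +1.
(a,b)_17: α=0, u≡6; β=1, v≡8 (mod 17); (6|17)=-1, (8|17)=+1; sign (−1)^0·-1^1·+1^0 = -1.
(a,b)_11: α=1, u≡3; β=1, v≡2 (mod 11); (3|11)=+1, (2|11)=-1; sign (−1)^1·+1^1·-1^1 = +1.
(a,b)_3: α=3, u≡1; β=0, v≡2 (mod 3); (1|3)=+1, (2|3)=-1; sign (−1)^0·+1^0·-1^3 = -1.
(a,b)_2: α=-8, β=0; u≡1, v≡3 (mod 8); ε(u)ε(v)=0·1, αω(v)=-8·1, βω(u)=0·0; sum ≡ 0  ⇒  +1.
|Ram(-231, -1309)| = 4, even; anisotropic at {3, 7, 17, ∞}.

[3, 7, 17, inf]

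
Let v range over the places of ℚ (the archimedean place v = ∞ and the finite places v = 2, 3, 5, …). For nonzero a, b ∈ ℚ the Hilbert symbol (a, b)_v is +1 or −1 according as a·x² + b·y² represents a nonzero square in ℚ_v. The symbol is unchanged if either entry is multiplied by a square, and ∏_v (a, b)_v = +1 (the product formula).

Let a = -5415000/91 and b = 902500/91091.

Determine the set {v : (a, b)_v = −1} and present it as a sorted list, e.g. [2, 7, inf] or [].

[3, 13]

Mod squares: a ≡ -546, b ≡ 11. Check v ∈ {∞, 2, 3, 5, 7, 11, 13, 19}.
v=13: a=13^-1·(≡1), b=13^-2·(≡11) mod 13; (1|13)=+1, (11|13)=-1; (−1)^{-1·-2·6}·(+1)^-2·(-1)^-1 = -1.
v=5: a=5^4·(≡1), b=5^4·(≡4) mod 5; (1|5)=+1, (4|5)=+1; (−1)^{4·4·2}·(+1)^4·(+1)^4 = +1.
v=3: a=3^1·(≡1), b=3^0·(≡2) mod 3; (1|3)=+1, (2|3)=-1; (−1)^{1·0·1}·(+1)^0·(-1)^1 = -1.
v=2: v_2(a)=3, v_2(b)=2; units ≡ 7, 3 (mod 8); ε·ε+αω+βω = 1·1+3·1+2·0 ≡ 0  ⇒  (a,b)_2 = +1.
v=11: a=11^0·(≡1), b=11^-1·(≡3) mod 11; (1|11)=+1, (3|11)=+1; (−1)^{0·-1·5}·(+1)^-1·(+1)^0 = +1.
v=∞: -546 < 0 and 11 > 0  ⇒  (a,b)_∞ = +1.
v=19: a=19^2·(≡7), b=19^2·(≡6) mod 19; (7|19)=+1, (6|19)=+1; (−1)^{2·2·9}·(+1)^2·(+1)^2 = +1.
v=7: a=7^-1·(≡3), b=7^-2·(≡1) mod 7; (3|7)=-1, (1|7)=+1; (−1)^{-1·-2·3}·(-1)^-2·(+1)^-1 = +1.
Ram(-546, 11) = {3, 13}; no ℚ_3-point on the conic.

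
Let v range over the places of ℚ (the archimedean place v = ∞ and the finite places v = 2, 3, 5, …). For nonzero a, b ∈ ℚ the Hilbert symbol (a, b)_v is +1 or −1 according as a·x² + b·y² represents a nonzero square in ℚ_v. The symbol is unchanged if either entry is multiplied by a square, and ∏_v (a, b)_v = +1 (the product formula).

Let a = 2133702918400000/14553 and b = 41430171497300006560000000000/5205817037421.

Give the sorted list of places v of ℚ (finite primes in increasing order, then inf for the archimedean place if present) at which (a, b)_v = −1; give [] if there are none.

[2, 17]

(a, b) ≡ (330, 1309) mod (ℚ^×)²; places V = {2, 3, 5, 7, 11, 13, 17, 19, 29, 31, ∞}.
(a,b)_7: α=-2, u≡1; β=-5, v≡3 (mod 7); (1|7)=+1, (3|7)=-1; sign (−1)^0·+1^-5·-1^-2 = +1.
(a,b)_17: α=0, u≡10; β=-1, v≡4 (mod 17); (10|17)=-1, (4|17)=+1; sign (−1)^0·-1^-1·+1^0 = -1.
(a,b)_2: α=11, β=14; u≡5, v≡5 (mod 8); ε(u)ε(v)=0·0, αω(v)=11·1, βω(u)=14·1; sum ≡ 1  ⇒  -1.
(a,b)_11: α=-1, u≡8; β=-3, v≡5 (mod 11); (8|11)=-1, (5|11)=+1; sign (−1)^1·-1^-3·+1^-1 = +1.
(a,b)_31: α=4, u≡5; β=8, v≡5 (mod 31); (5|31)=+1, (5|31)=+1; sign (−1)^0·+1^8·+1^4 = +1.
(a,b)_5: α=5, u≡1; β=10, v≡4 (mod 5); (1|5)=+1, (4|5)=+1; sign (−1)^0·+1^10·+1^5 = +1.
(a,b)_29: α=0, u≡10; β=2, v≡23 (mod 29); (10|29)=-1, (23|29)=+1; sign (−1)^0·-1^2·+1^0 = +1.
(a,b)_∞: sgn(330)=+, sgn(1309)=+, so +1.
(a,b)_13: α=0, u≡2; β=-2, v≡3 (mod 13); (2|13)=-1, (3|13)=+1; sign (−1)^0·-1^-2·+1^0 = +1.
(a,b)_19: α=2, u≡5; β=2, v≡17 (mod 19); (5|19)=+1, (17|19)=+1; sign (−1)^0·+1^2·+1^2 = +1.
(a,b)_3: α=-3, u≡2; β=-4, v≡1 (mod 3); (2|3)=-1, (1|3)=+1; sign (−1)^0·-1^-4·+1^-3 = +1.
(330, 1309 / ℚ) ramifies at {2, 17}: a division algebra.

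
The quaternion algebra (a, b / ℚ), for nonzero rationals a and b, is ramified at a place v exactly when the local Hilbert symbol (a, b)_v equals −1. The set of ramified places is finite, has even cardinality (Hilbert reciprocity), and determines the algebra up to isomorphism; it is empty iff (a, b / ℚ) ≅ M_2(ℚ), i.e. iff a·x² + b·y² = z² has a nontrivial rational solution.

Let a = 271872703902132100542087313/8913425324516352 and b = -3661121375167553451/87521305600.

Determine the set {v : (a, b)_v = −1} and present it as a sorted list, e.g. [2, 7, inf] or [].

(a, b) ≡ (215441, -19) mod (ℚ^×)²; places V = {2, 3, 5, 7, 11, 13, 17, 19, 23, 29, 37, 43, ∞}.
(a,b)_37: α=2, u≡4; β=2, v≡31 (mod 37); (4|37)=+1, (31|37)=-1; sign (−1)^0·+1^2·-1^2 = +1.
(a,b)_2: α=-10, β=-10; u≡1, v≡5 (mod 8); ε(u)ε(v)=0·0, αω(v)=-10·1, βω(u)=-10·0; sum ≡ 0  ⇒  +1.
(a,b)_11: α=6, u≡2; β=4, v≡4 (mod 11); (2|11)=-1, (4|11)=+1; sign (−1)^0·-1^4·+1^6 = +1.
(a,b)_7: α=6, u≡2; β=4, v≡4 (mod 7); (2|7)=+1, (4|7)=+1; sign (−1)^0·+1^4·+1^6 = +1.
(a,b)_19: α=1, u≡14; β=1, v≡8 (mod 19); (14|19)=-1, (8|19)=-1; sign (−1)^1·-1^1·-1^1 = -1.
(a,b)_3: α=-4, u≡2; β=2, v≡2 (mod 3); (2|3)=-1, (2|3)=-1; sign (−1)^0·-1^2·-1^-4 = +1.
(a,b)_∞: sgn(215441)=+, sgn(-19)=−, so +1.
(a,b)_23: α=3, u≡9; β=2, v≡16 (mod 23); (9|23)=+1, (16|23)=+1; sign (−1)^0·+1^2·+1^3 = +1.
(a,b)_29: α=3, u≡24; β=2, v≡19 (mod 29); (24|29)=+1, (19|29)=-1; sign (−1)^0·+1^2·-1^3 = -1.
(a,b)_13: α=2, u≡5; β=0, v≡2 (mod 13); (5|13)=-1, (2|13)=-1; sign (−1)^0·-1^0·-1^2 = +1.
(a,b)_17: α=-1, u≡4; β=0, v≡4 (mod 17); (4|17)=+1, (4|17)=+1; sign (−1)^0·+1^0·+1^-1 = +1.
(a,b)_43: α=-6, u≡10; β=-4, v≡15 (mod 43); (10|43)=+1, (15|43)=+1; sign (−1)^0·+1^-4·+1^-6 = +1.
(a,b)_5: α=0, u≡4; β=-2, v≡1 (mod 5); (4|5)=+1, (1|5)=+1; sign (−1)^0·+1^-2·+1^0 = +1.
|Ram(215441, -19)| = 2, even; anisotropic at {19, 29}.

[19, 29]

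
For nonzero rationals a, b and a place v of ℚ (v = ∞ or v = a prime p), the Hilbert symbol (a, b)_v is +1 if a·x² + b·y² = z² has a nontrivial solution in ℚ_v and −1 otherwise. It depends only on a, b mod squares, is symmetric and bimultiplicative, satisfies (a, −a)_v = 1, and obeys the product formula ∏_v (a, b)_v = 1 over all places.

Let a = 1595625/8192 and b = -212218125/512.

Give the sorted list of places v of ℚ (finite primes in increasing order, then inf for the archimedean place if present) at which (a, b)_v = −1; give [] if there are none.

Mod squares: a ≡ 5106, b ≡ -679098. Check v ∈ {∞, 2, 3, 5, 7, 19, 23, 37}.
v=7: a=7^0·(≡5), b=7^1·(≡6) mod 7; (5|7)=-1, (6|7)=-1; (−1)^{0·1·3}·(-1)^1·(-1)^0 = -1.
v=23: a=23^1·(≡19), b=23^1·(≡2) mod 23; (19|23)=-1, (2|23)=+1; (−1)^{1·1·11}·(-1)^1·(+1)^1 = +1.
v=2: v_2(a)=-13, v_2(b)=-9; units ≡ 1, 3 (mod 8); ε·ε+αω+βω = 0·1+-13·1+-9·0 ≡ 1  ⇒  (a,b)_2 = -1.
v=3: a=3^1·(≡1), b=3^1·(≡2) mod 3; (1|3)=+1, (2|3)=-1; (−1)^{1·1·1}·(+1)^1·(-1)^1 = +1.
v=∞: 5106 > 0 and -679098 < 0  ⇒  (a,b)_∞ = +1.
v=5: a=5^4·(≡4), b=5^4·(≡3) mod 5; (4|5)=+1, (3|5)=-1; (−1)^{4·4·2}·(+1)^4·(-1)^4 = +1.
v=19: a=19^0·(≡8), b=19^1·(≡16) mod 19; (8|19)=-1, (16|19)=+1; (−1)^{0·1·9}·(-1)^1·(+1)^0 = -1.
v=37: a=37^1·(≡26), b=37^1·(≡24) mod 37; (26|37)=+1, (24|37)=-1; (−1)^{1·1·18}·(+1)^1·(-1)^1 = -1.
(5106, -679098 / ℚ) ramifies at {2, 7, 19, 37}: a division algebra.

[2, 7, 19, 37]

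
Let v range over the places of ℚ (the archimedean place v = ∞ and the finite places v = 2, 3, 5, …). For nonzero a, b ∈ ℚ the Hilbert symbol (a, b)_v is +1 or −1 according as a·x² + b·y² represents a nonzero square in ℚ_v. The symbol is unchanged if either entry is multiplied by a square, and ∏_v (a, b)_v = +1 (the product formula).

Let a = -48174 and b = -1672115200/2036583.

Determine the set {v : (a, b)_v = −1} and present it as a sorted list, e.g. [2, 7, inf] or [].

[2, 3, 7, 37, 43, inf]

Mod squares: a ≡ -48174, b ≡ -115971. Check v ∈ {∞, 2, 3, 5, 7, 17, 29, 31, 37, 43}.
v=5: a=5^0·(≡1), b=5^2·(≡4) mod 5; (1|5)=+1, (4|5)=+1; (−1)^{0·2·2}·(+1)^2·(+1)^0 = +1.
v=17: a=17^0·(≡4), b=17^-2·(≡12) mod 17; (4|17)=+1, (12|17)=-1; (−1)^{0·-2·8}·(+1)^-2·(-1)^0 = +1.
v=29: a=29^0·(≡24), b=29^-1·(≡18) mod 29; (24|29)=+1, (18|29)=-1; (−1)^{0·-1·14}·(+1)^-1·(-1)^0 = +1.
v=7: a=7^1·(≡6), b=7^2·(≡6) mod 7; (6|7)=-1, (6|7)=-1; (−1)^{1·2·3}·(-1)^2·(-1)^1 = -1.
v=43: a=43^0·(≡29), b=43^1·(≡18) mod 43; (29|43)=-1, (18|43)=-1; (−1)^{0·1·21}·(-1)^1·(-1)^0 = -1.
v=37: a=37^1·(≡30), b=37^0·(≡31) mod 37; (30|37)=+1, (31|37)=-1; (−1)^{1·0·18}·(+1)^0·(-1)^1 = -1.
v=∞: -48174 < 0 and -115971 < 0  ⇒  (a,b)_∞ = -1.
v=31: a=31^1·(≡27), b=31^1·(≡8) mod 31; (27|31)=-1, (8|31)=+1; (−1)^{1·1·15}·(-1)^1·(+1)^1 = +1.
v=3: a=3^1·(≡1), b=3^-5·(≡1) mod 3; (1|3)=+1, (1|3)=+1; (−1)^{1·-5·1}·(+1)^-5·(+1)^1 = -1.
v=2: v_2(a)=1, v_2(b)=10; units ≡ 1, 5 (mod 8); ε·ε+αω+βω = 0·0+1·1+10·0 ≡ 1  ⇒  (a,b)_2 = -1.
(-48174, -115971 / ℚ) ramifies at {2, 3, 7, 37, 43, ∞}: a division algebra.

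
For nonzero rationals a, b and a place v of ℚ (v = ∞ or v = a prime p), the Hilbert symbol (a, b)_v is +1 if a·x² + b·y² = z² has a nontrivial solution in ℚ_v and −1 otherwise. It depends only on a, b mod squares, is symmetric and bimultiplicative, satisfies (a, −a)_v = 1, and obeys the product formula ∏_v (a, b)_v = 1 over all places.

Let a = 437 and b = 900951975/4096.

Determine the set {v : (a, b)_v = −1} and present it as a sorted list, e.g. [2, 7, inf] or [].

[11, 17, 19, 23]

Mod squares: a ≡ 437, b ≡ 81719. Check v ∈ {∞, 2, 3, 5, 7, 11, 17, 19, 23}.
v=∞: 437 > 0 and 81719 > 0  ⇒  (a,b)_∞ = +1.
v=23: a=23^1·(≡19), b=23^1·(≡21) mod 23; (19|23)=-1, (21|23)=-1; (−1)^{1·1·11}·(-1)^1·(-1)^1 = -1.
v=2: v_2(a)=0, v_2(b)=-12; units ≡ 5, 7 (mod 8); ε·ε+αω+βω = 0·1+0·0+-12·1 ≡ 0  ⇒  (a,b)_2 = +1.
v=17: a=17^0·(≡12), b=17^1·(≡2) mod 17; (12|17)=-1, (2|17)=+1; (−1)^{0·1·8}·(-1)^1·(+1)^0 = -1.
v=19: a=19^1·(≡4), b=19^1·(≡17) mod 19; (4|19)=+1, (17|19)=+1; (−1)^{1·1·9}·(+1)^1·(+1)^1 = -1.
v=5: a=5^0·(≡2), b=5^2·(≡4) mod 5; (2|5)=-1, (4|5)=+1; (−1)^{0·2·2}·(-1)^2·(+1)^0 = +1.
v=3: a=3^0·(≡2), b=3^2·(≡2) mod 3; (2|3)=-1, (2|3)=-1; (−1)^{0·2·1}·(-1)^2·(-1)^0 = +1.
v=11: a=11^0·(≡8), b=11^1·(≡3) mod 11; (8|11)=-1, (3|11)=+1; (−1)^{0·1·5}·(-1)^1·(+1)^0 = -1.
v=7: a=7^0·(≡3), b=7^2·(≡1) mod 7; (3|7)=-1, (1|7)=+1; (−1)^{0·2·3}·(-1)^2·(+1)^0 = +1.
(437, 81719 / ℚ) ramifies at {11, 17, 19, 23}: a division algebra.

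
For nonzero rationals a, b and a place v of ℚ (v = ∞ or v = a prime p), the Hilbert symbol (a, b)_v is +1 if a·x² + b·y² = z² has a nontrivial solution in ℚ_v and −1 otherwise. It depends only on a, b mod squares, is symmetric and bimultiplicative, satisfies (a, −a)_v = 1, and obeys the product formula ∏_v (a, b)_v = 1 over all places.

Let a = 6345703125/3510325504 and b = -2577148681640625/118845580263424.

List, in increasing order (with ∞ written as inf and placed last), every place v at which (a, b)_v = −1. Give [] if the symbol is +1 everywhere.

(a, b) ≡ (5, -1) mod (ℚ^×)²; places V = {2, 3, 5, 7, 19, 23, ∞}.
(a,b)_23: α=-4, u≡15; β=-6, v≡19 (mod 23); (15|23)=-1, (19|23)=-1; sign (−1)^0·-1^-6·-1^-4 = +1.
(a,b)_5: α=9, u≡1; β=12, v≡1 (mod 5); (1|5)=+1, (1|5)=+1; sign (−1)^0·+1^12·+1^9 = +1.
(a,b)_∞: sgn(5)=+, sgn(-1)=−, so +1.
(a,b)_7: α=-2, u≡6; β=-2, v≡5 (mod 7); (6|7)=-1, (5|7)=-1; sign (−1)^0·-1^-2·-1^-2 = +1.
(a,b)_2: α=-8, β=-14; u≡5, v≡7 (mod 8); ε(u)ε(v)=0·1, αω(v)=-8·0, βω(u)=-14·1; sum ≡ 0  ⇒  +1.
(a,b)_19: α=2, u≡5; β=4, v≡10 (mod 19); (5|19)=+1, (10|19)=-1; sign (−1)^0·+1^4·-1^2 = +1.
(a,b)_3: α=2, u≡2; β=4, v≡2 (mod 3); (2|3)=-1, (2|3)=-1; sign (−1)^0·-1^4·-1^2 = +1.
Ram(a, b) = ∅: the form 5·x² + -1·y² − z² is isotropic over every ℚ_v, so by Hasse–Minkowski it is isotropic over ℚ.

[]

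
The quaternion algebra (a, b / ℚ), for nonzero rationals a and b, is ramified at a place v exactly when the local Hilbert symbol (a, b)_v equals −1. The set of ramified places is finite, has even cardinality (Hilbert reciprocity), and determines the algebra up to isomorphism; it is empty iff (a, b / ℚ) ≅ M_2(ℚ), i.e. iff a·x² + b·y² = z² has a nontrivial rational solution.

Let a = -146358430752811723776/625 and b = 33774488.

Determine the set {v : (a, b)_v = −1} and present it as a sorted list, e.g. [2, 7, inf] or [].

[2, 41]

(a, b) ≡ (-11, 69782) mod (ℚ^×)²; places V = {2, 3, 5, 11, 23, 37, 41, ∞}.
(a,b)_5: α=-4, u≡4; β=0, v≡3 (mod 5); (4|5)=+1, (3|5)=-1; sign (−1)^0·+1^0·-1^-4 = +1.
(a,b)_∞: sgn(-11)=−, sgn(69782)=+, so +1.
(a,b)_3: α=6, u≡1; β=0, v≡2 (mod 3); (1|3)=+1, (2|3)=-1; sign (−1)^0·+1^0·-1^6 = +1.
(a,b)_2: α=10, β=3; u≡5, v≡3 (mod 8); ε(u)ε(v)=0·1, αω(v)=10·1, βω(u)=3·1; sum ≡ 1  ⇒  -1.
(a,b)_23: α=2, u≡13; β=1, v≡21 (mod 23); (13|23)=+1, (21|23)=-1; sign (−1)^0·+1^1·-1^2 = +1.
(a,b)_11: α=5, u≡7; β=2, v≡3 (mod 11); (7|11)=-1, (3|11)=+1; sign (−1)^0·-1^2·+1^5 = +1.
(a,b)_41: α=2, u≡17; β=1, v≡37 (mod 41); (17|41)=-1, (37|41)=+1; sign (−1)^0·-1^1·+1^2 = -1.
(a,b)_37: α=2, u≡10; β=1, v≡34 (mod 37); (10|37)=+1, (34|37)=+1; sign (−1)^0·+1^1·+1^2 = +1.
Ram(-11, 69782) = {2, 41}; no ℚ_2-point on the conic.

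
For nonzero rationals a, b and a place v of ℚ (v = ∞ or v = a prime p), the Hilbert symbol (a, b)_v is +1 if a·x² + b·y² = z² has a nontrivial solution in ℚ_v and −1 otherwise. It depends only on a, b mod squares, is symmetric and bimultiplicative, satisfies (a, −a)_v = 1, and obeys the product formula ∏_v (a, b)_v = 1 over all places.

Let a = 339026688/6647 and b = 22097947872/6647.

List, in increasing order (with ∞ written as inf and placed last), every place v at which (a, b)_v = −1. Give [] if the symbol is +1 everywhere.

Mod squares: a ≡ 69069, b ≡ 10626. Check v ∈ {∞, 2, 3, 7, 11, 13, 17, 19, 23}.
v=11: a=11^1·(≡9), b=11^1·(≡5) mod 11; (9|11)=+1, (5|11)=+1; (−1)^{1·1·5}·(+1)^1·(+1)^1 = -1.
v=19: a=19^0·(≡7), b=19^2·(≡1) mod 19; (7|19)=+1, (1|19)=+1; (−1)^{0·2·9}·(+1)^2·(+1)^0 = +1.
v=∞: 69069 > 0 and 10626 > 0  ⇒  (a,b)_∞ = +1.
v=2: v_2(a)=8, v_2(b)=5; units ≡ 5, 1 (mod 8); ε·ε+αω+βω = 0·0+8·0+5·1 ≡ 1  ⇒  (a,b)_2 = -1.
v=3: a=3^3·(≡1), b=3^1·(≡2) mod 3; (1|3)=+1, (2|3)=-1; (−1)^{3·1·1}·(+1)^1·(-1)^3 = +1.
v=7: a=7^3·(≡4), b=7^3·(≡6) mod 7; (4|7)=+1, (6|7)=-1; (−1)^{3·3·3}·(+1)^3·(-1)^3 = +1.
v=23: a=23^-1·(≡12), b=23^-1·(≡4) mod 23; (12|23)=+1, (4|23)=+1; (−1)^{-1·-1·11}·(+1)^-1·(+1)^-1 = -1.
v=13: a=13^1·(≡10), b=13^2·(≡5) mod 13; (10|13)=+1, (5|13)=-1; (−1)^{1·2·6}·(+1)^2·(-1)^1 = -1.
v=17: a=17^-2·(≡1), b=17^-2·(≡13) mod 17; (1|17)=+1, (13|17)=+1; (−1)^{-2·-2·8}·(+1)^-2·(+1)^-2 = +1.
Ram(69069, 10626) = {2, 11, 13, 23}; no ℚ_2-point on the conic.

[2, 11, 13, 23]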